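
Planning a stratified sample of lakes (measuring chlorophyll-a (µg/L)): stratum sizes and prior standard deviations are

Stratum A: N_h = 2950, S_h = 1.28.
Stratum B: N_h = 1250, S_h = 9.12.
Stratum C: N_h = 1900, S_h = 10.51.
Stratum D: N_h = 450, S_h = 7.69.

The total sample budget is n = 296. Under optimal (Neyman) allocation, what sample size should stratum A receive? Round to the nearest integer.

29

Neyman allocation: n_h = n · N_h S_h / Σ N_i S_i, with n = 296.
  stratum A: N_h·S_h = 2950·1.28 = 3776.00
  stratum B: N_h·S_h = 1250·9.12 = 11400.00
  stratum C: N_h·S_h = 1900·10.51 = 19969.00
  stratum D: N_h·S_h = 450·7.69 = 3460.50
Σ N_h S_h = 38605.50
n for stratum A = 296·3776.00/38605.50 = 28.952 → 29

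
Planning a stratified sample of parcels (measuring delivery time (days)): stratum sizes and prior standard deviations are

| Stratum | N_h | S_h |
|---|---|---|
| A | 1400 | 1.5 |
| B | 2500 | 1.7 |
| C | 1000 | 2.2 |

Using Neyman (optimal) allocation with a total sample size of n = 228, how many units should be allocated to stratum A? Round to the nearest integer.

56

Neyman allocation: n_h = n · N_h S_h / Σ N_i S_i, with n = 228.
  stratum A: N_h·S_h = 1400·1.5 = 2100.00
  stratum B: N_h·S_h = 2500·1.7 = 4250.00
  stratum C: N_h·S_h = 1000·2.2 = 2200.00
Σ N_h S_h = 8550.00
n for stratum A = 228·2100.00/8550.00 = 56.000 → 56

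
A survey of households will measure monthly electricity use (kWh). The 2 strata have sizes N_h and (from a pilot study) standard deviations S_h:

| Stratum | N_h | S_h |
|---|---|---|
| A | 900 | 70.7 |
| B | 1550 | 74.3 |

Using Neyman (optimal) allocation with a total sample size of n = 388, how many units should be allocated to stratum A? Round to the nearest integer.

138

Neyman allocation: n_h = n · N_h S_h / Σ N_i S_i, with n = 388.
  stratum A: N_h·S_h = 900·70.7 = 63630.00
  stratum B: N_h·S_h = 1550·74.3 = 115165.00
Σ N_h S_h = 178795.00
n for stratum A = 388·63630.00/178795.00 = 138.082 → 138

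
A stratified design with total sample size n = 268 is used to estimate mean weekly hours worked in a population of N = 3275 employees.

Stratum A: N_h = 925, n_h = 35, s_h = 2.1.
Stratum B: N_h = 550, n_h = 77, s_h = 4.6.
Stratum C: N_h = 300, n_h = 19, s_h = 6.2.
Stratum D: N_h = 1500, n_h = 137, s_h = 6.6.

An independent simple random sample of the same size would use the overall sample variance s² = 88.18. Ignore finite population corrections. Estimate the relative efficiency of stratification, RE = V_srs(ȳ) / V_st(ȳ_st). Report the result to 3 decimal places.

RE ≈ 3.242

V̂(ȳ_st) = Σ W_h² s_h²/n_h, with W_h = N_h/N and N = 3275:
  stratum A: (925/3275)²·2.1²/35 = 0.0100515
  stratum B: (550/3275)²·4.6²/77 = 0.00775046
  stratum C: (300/3275)²·6.2²/19 = 0.0169766
  stratum D: (1500/3275)²·6.6²/137 = 0.0667002
V_st = 0.101479
V_srs = s²/n = 88.18/268 = 0.32903
Relative efficiency = V_srs / V_st = 0.32903/0.101479 = 3.2424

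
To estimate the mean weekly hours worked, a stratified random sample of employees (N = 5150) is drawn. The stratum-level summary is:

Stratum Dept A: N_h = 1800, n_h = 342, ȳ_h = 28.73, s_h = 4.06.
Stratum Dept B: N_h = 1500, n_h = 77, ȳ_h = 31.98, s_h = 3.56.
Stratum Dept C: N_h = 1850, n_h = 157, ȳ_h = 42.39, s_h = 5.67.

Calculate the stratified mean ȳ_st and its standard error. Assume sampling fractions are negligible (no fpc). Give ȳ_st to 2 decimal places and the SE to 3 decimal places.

ȳ_st = Σ W_h ȳ_h = (1800·28.73 + 1500·31.98 + 1850·42.39)/5150 = 34.58359
V̂(ȳ_st) = Σ W_h² s_h²/n_h, with W_h = N_h/N and N = 5150:
  stratum Dept A: (1800/5150)²·4.06²/342 = 0.00588785
  stratum Dept B: (1500/5150)²·3.56²/77 = 0.013963
  stratum Dept C: (1850/5150)²·5.67²/157 = 0.0264238
V̂(ȳ_st) = 0.0462746
SE(ȳ_st) = √0.0462746 = 0.215115

ȳ_st ≈ 34.58, SE ≈ 0.215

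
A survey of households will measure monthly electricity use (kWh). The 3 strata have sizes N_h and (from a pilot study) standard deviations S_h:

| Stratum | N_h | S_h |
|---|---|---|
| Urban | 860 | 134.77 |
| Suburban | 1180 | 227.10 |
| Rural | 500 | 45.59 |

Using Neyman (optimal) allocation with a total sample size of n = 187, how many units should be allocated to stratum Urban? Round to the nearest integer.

53

Neyman allocation: n_h = n · N_h S_h / Σ N_i S_i, with n = 187.
  stratum Urban: N_h·S_h = 860·134.77 = 115902.20
  stratum Suburban: N_h·S_h = 1180·227.10 = 267978.00
  stratum Rural: N_h·S_h = 500·45.59 = 22795.00
Σ N_h S_h = 406675.20
n for stratum Urban = 187·115902.20/406675.20 = 53.295 → 53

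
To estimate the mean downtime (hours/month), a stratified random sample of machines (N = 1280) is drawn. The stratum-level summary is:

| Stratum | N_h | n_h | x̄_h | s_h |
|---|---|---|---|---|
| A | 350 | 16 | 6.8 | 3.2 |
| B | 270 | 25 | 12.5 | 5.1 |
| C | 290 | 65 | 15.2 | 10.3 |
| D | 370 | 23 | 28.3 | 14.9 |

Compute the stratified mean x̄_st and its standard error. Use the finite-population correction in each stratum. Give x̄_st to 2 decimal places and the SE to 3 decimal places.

x̄_st ≈ 16.12, SE ≈ 0.953

x̄_st = Σ W_h x̄_h = (350·6.8 + 270·12.5 + 290·15.2 + 370·28.3)/1280 = 16.12031
V̂(x̄_st) = Σ W_h² (1 − n_h/N_h) s_h²/n_h, with W_h = N_h/N and N = 1280:
  stratum A: (350/1280)²·(1 − 16/350)·3.2²/16 = 0.0456641
  stratum B: (270/1280)²·(1 − 25/270)·5.1²/25 = 0.0420059
  stratum C: (290/1280)²·(1 − 65/290)·10.3²/65 = 0.0650012
  stratum D: (370/1280)²·(1 − 23/370)·14.9²/23 = 0.756408
V̂(x̄_st) = 0.909079
SE(x̄_st) = √0.909079 = 0.953456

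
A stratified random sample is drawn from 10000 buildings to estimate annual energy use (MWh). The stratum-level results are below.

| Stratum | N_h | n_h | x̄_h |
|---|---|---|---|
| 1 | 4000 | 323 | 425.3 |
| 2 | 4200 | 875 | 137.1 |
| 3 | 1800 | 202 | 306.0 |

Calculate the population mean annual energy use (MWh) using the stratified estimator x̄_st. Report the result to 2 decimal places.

N = Σ N_h = 10000. Stratum weights W_h = N_h/N.
x̄_st = (4000·425.3 + 4200·137.1 + 1800·306.0) / 10000 = 282.7820

x̄_st ≈ 282.78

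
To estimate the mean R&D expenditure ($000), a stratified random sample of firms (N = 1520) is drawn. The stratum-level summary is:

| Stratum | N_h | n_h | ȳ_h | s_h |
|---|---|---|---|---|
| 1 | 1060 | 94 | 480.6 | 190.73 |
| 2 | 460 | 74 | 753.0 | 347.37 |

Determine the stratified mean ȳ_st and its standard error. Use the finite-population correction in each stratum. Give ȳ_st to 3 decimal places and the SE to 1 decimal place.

ȳ_st ≈ 563.037, SE ≈ 17.2

ȳ_st = Σ W_h ȳ_h = (1060·480.6 + 460·753.0)/1520 = 563.03684
V̂(ȳ_st) = Σ W_h² (1 − n_h/N_h) s_h²/n_h, with W_h = N_h/N and N = 1520:
  stratum 1: (1060/1520)²·(1 − 94/1060)·190.73²/94 = 171.517
  stratum 2: (460/1520)²·(1 − 74/460)·347.37²/74 = 125.317
V̂(ȳ_st) = 296.834
SE(ȳ_st) = √296.834 = 17.2289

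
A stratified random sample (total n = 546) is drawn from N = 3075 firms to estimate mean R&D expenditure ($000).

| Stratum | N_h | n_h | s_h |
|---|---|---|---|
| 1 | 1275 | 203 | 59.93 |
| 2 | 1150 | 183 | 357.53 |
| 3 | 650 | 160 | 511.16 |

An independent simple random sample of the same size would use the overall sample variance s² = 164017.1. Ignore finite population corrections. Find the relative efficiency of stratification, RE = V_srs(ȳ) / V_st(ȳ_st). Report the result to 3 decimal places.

RE ≈ 1.729

V̂(ȳ_st) = Σ W_h² s_h²/n_h, with W_h = N_h/N and N = 3075:
  stratum 1: (1275/3075)²·59.93²/203 = 3.04174
  stratum 2: (1150/3075)²·357.53²/183 = 97.6966
  stratum 3: (650/3075)²·511.16²/160 = 72.9676
V_st = 173.706
V_srs = s²/n = 164017.1/546 = 300.398
Relative efficiency = V_srs / V_st = 300.398/173.706 = 1.7293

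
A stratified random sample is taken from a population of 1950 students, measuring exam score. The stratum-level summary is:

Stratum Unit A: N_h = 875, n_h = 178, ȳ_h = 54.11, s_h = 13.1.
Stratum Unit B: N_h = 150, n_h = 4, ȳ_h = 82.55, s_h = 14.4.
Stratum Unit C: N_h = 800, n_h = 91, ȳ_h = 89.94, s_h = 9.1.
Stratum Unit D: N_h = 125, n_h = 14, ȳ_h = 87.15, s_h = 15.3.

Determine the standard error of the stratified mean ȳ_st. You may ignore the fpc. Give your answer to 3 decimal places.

SE(ȳ_st) ≈ 0.850

V̂(ȳ_st) = Σ W_h² s_h²/n_h, with W_h = N_h/N and N = 1950:
  stratum Unit A: (875/1950)²·13.1²/178 = 0.19412
  stratum Unit B: (150/1950)²·14.4²/4 = 0.306746
  stratum Unit C: (800/1950)²·9.1²/91 = 0.153162
  stratum Unit D: (125/1950)²·15.3²/14 = 0.0687077
V̂(ȳ_st) = 0.722735
SE(ȳ_st) = √0.722735 = 0.850138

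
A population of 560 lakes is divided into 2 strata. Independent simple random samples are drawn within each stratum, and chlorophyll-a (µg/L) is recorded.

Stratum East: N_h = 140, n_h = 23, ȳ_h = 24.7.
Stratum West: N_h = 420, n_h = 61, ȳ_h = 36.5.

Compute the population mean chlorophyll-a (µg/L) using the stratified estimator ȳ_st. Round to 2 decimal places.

ȳ_st ≈ 33.55

N = Σ N_h = 560. Stratum weights W_h = N_h/N.
ȳ_st = (140·24.7 + 420·36.5) / 560 = 33.5500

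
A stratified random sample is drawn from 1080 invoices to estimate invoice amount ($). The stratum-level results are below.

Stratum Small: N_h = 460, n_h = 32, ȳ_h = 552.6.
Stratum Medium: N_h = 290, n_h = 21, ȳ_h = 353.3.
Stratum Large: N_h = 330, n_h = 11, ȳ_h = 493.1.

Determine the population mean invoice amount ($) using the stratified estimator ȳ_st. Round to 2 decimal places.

ȳ_st ≈ 480.90

N = Σ N_h = 1080. Stratum weights W_h = N_h/N.
ȳ_st = (460·552.6 + 290·353.3 + 330·493.1) / 1080 = 480.9037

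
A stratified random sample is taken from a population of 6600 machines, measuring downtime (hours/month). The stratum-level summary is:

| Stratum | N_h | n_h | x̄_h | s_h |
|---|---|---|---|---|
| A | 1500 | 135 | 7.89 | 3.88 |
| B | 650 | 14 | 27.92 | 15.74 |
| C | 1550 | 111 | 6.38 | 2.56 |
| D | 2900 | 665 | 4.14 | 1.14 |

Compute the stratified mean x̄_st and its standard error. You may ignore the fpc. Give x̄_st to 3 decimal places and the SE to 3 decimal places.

x̄_st ≈ 7.860, SE ≈ 0.425

x̄_st = Σ W_h x̄_h = (1500·7.89 + 650·27.92 + 1550·6.38 + 2900·4.14)/6600 = 7.86030
V̂(x̄_st) = Σ W_h² s_h²/n_h, with W_h = N_h/N and N = 6600:
  stratum A: (1500/6600)²·3.88²/135 = 0.00576002
  stratum B: (650/6600)²·15.74²/14 = 0.171641
  stratum C: (1550/6600)²·2.56²/111 = 0.00325636
  stratum D: (2900/6600)²·1.14²/665 = 0.000377308
V̂(x̄_st) = 0.181034
SE(x̄_st) = √0.181034 = 0.425481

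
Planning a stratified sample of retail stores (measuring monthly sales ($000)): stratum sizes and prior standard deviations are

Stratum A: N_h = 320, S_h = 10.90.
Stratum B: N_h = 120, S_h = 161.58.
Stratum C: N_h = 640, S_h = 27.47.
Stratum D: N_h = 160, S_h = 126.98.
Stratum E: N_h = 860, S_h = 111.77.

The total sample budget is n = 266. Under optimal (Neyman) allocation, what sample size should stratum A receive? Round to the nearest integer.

Neyman allocation: n_h = n · N_h S_h / Σ N_i S_i, with n = 266.
  stratum A: N_h·S_h = 320·10.90 = 3488.00
  stratum B: N_h·S_h = 120·161.58 = 19389.60
  stratum C: N_h·S_h = 640·27.47 = 17580.80
  stratum D: N_h·S_h = 160·126.98 = 20316.80
  stratum E: N_h·S_h = 860·111.77 = 96122.20
Σ N_h S_h = 156897.40
n for stratum A = 266·3488.00/156897.40 = 5.913 → 6

6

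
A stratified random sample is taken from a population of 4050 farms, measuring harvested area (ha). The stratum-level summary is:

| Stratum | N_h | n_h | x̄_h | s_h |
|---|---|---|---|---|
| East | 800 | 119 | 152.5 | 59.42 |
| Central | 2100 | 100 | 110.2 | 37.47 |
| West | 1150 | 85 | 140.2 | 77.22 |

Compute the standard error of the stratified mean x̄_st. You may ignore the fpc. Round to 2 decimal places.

V̂(x̄_st) = Σ W_h² s_h²/n_h, with W_h = N_h/N and N = 4050:
  stratum East: (800/4050)²·59.42²/119 = 1.15768
  stratum Central: (2100/4050)²·37.47²/100 = 3.77482
  stratum West: (1150/4050)²·77.22²/85 = 5.65622
V̂(x̄_st) = 10.5887
SE(x̄_st) = √10.5887 = 3.25403

SE(x̄_st) ≈ 3.25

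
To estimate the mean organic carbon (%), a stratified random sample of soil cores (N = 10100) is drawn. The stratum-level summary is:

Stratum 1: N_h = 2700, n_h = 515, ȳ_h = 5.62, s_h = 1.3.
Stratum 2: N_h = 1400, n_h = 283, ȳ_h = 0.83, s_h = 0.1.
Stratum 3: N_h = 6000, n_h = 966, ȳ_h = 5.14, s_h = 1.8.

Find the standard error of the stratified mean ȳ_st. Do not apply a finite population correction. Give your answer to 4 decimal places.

V̂(ȳ_st) = Σ W_h² s_h²/n_h, with W_h = N_h/N and N = 10100:
  stratum 1: (2700/10100)²·1.3²/515 = 0.000234512
  stratum 2: (1400/10100)²·0.1²/283 = 6.78933e-07
  stratum 3: (6000/10100)²·1.8²/966 = 0.00118366
V̂(ȳ_st) = 0.00141885
SE(ȳ_st) = √0.00141885 = 0.0376677

SE(ȳ_st) ≈ 0.0377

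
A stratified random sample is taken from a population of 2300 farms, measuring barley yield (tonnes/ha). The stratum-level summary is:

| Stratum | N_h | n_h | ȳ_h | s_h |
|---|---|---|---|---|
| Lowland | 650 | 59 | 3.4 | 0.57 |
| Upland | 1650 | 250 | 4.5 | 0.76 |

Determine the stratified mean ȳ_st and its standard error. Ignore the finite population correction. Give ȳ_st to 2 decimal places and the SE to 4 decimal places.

ȳ_st ≈ 4.19, SE ≈ 0.0404

ȳ_st = Σ W_h ȳ_h = (650·3.4 + 1650·4.5)/2300 = 4.18913
V̂(ȳ_st) = Σ W_h² s_h²/n_h, with W_h = N_h/N and N = 2300:
  stratum Lowland: (650/2300)²·0.57²/59 = 0.000439814
  stratum Upland: (1650/2300)²·0.76²/250 = 0.00118905
V̂(ȳ_st) = 0.00162886
SE(ȳ_st) = √0.00162886 = 0.0403592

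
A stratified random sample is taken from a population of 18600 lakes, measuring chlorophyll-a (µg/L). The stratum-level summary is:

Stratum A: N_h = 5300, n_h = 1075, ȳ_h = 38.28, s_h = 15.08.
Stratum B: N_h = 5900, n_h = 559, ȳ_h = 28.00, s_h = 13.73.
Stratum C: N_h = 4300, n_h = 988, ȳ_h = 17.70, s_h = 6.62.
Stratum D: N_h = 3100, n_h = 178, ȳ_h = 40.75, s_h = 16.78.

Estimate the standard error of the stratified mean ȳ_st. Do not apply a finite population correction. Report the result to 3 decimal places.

SE(ȳ_st) ≈ 0.312

V̂(ȳ_st) = Σ W_h² s_h²/n_h, with W_h = N_h/N and N = 18600:
  stratum A: (5300/18600)²·15.08²/1075 = 0.0171759
  stratum B: (5900/18600)²·13.73²/559 = 0.0339318
  stratum C: (4300/18600)²·6.62²/988 = 0.00237066
  stratum D: (3100/18600)²·16.78²/178 = 0.0439401
V̂(ȳ_st) = 0.0974186
SE(ȳ_st) = √0.0974186 = 0.312119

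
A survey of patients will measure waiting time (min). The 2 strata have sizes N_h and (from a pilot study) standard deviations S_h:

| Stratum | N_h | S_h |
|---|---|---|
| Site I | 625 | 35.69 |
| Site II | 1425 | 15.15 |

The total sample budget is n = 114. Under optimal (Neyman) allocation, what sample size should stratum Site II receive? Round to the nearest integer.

Neyman allocation: n_h = n · N_h S_h / Σ N_i S_i, with n = 114.
  stratum Site I: N_h·S_h = 625·35.69 = 22306.25
  stratum Site II: N_h·S_h = 1425·15.15 = 21588.75
Σ N_h S_h = 43895.00
n for stratum Site II = 114·21588.75/43895.00 = 56.068 → 56

56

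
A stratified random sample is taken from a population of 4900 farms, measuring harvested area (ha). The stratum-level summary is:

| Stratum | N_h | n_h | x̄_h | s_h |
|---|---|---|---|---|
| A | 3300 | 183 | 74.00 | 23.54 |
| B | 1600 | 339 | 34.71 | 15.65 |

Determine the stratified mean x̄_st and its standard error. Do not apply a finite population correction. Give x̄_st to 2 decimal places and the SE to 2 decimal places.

x̄_st ≈ 61.17, SE ≈ 1.20

x̄_st = Σ W_h x̄_h = (3300·74.00 + 1600·34.71)/4900 = 61.17061
V̂(x̄_st) = Σ W_h² s_h²/n_h, with W_h = N_h/N and N = 4900:
  stratum A: (3300/4900)²·23.54²/183 = 1.3734
  stratum B: (1600/4900)²·15.65²/339 = 0.077033
V̂(x̄_st) = 1.45043
SE(x̄_st) = √1.45043 = 1.20434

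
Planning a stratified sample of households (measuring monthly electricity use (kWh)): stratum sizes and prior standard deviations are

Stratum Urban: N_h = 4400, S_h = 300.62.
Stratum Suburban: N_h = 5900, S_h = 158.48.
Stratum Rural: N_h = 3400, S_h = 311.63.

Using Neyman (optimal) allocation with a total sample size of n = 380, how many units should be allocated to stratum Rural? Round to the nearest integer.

Neyman allocation: n_h = n · N_h S_h / Σ N_i S_i, with n = 380.
  stratum Urban: N_h·S_h = 4400·300.62 = 1322728.00
  stratum Suburban: N_h·S_h = 5900·158.48 = 935032.00
  stratum Rural: N_h·S_h = 3400·311.63 = 1059542.00
Σ N_h S_h = 3317302.00
n for stratum Rural = 380·1059542.00/3317302.00 = 121.372 → 121

121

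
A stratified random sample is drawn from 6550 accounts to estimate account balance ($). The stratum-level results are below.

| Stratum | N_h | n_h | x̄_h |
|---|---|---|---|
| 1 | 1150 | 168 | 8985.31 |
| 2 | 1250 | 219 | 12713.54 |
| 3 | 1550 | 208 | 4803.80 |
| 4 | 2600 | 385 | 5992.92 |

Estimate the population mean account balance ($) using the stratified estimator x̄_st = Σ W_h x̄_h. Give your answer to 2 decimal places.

x̄_st ≈ 7519.47

N = Σ N_h = 6550. Stratum weights W_h = N_h/N.
x̄_st = (1150·8985.31 + 1250·12713.54 + 1550·4803.80 + 2600·5992.92) / 6550 = 7519.4677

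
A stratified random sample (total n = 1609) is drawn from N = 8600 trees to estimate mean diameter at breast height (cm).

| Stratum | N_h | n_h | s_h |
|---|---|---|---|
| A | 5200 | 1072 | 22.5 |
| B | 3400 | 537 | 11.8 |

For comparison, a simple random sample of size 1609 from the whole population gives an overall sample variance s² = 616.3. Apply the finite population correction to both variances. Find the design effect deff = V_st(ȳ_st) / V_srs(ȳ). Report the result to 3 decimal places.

V̂(ȳ_st) = Σ W_h² (1 − n_h/N_h) s_h²/n_h, with W_h = N_h/N and N = 8600:
  stratum A: (5200/8600)²·(1 − 1072/5200)·22.5²/1072 = 0.137062
  stratum B: (3400/8600)²·(1 − 537/3400)·11.8²/537 = 0.0341266
V_st = 0.171188
V_srs = (1 − 1609/8600)·616.3/1609 = 0.31137
deff = V_st / V_srs = 0.171188/0.31137 = 0.5498

deff ≈ 0.550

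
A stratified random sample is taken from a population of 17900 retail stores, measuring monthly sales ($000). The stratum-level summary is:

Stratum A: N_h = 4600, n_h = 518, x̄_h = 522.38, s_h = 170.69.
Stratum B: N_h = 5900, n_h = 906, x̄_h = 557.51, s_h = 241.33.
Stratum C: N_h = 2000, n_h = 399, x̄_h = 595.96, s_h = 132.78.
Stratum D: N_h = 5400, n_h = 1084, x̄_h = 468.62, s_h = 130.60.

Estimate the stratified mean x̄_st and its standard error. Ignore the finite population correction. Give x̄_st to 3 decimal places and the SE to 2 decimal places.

x̄_st ≈ 525.962, SE ≈ 3.56

x̄_st = Σ W_h x̄_h = (4600·522.38 + 5900·557.51 + 2000·595.96 + 5400·468.62)/17900 = 525.96229
V̂(x̄_st) = Σ W_h² s_h²/n_h, with W_h = N_h/N and N = 17900:
  stratum A: (4600/17900)²·170.69²/518 = 3.71446
  stratum B: (5900/17900)²·241.33²/906 = 6.98381
  stratum C: (2000/17900)²·132.78²/399 = 0.551628
  stratum D: (5400/17900)²·130.60²/1084 = 1.43199
V̂(x̄_st) = 12.6819
SE(x̄_st) = √12.6819 = 3.56116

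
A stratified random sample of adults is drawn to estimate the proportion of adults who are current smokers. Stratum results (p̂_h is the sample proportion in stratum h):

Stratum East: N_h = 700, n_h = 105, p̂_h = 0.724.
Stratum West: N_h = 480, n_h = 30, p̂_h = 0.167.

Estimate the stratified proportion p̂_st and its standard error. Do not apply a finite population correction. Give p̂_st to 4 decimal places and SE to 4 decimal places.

N = 1180; stratum weights W_h = N_h/N.
p̂_st = Σ W_h p̂_h = (700·0.724 + 480·0.167)/1180 = 0.49742
V̂(p̂_st) = Σ W_h² p̂_h(1−p̂_h)/(n_h−1):
  stratum East: (700/1180)²·0.724·0.276/104 = 0.000676155
  stratum West: (480/1180)²·0.167·0.833/29 = 0.000793747
V̂(p̂_st) = 0.0014699; SE = √V̂ = 0.0383393

p̂_st ≈ 0.4974, SE ≈ 0.0383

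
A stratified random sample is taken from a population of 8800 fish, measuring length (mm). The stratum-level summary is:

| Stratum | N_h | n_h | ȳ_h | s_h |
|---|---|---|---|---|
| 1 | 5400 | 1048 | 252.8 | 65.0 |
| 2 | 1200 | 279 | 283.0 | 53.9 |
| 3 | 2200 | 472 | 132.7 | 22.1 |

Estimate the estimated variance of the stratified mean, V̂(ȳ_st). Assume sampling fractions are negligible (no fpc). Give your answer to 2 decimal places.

V̂(ȳ_st) = Σ W_h² s_h²/n_h, with W_h = N_h/N and N = 8800:
  stratum 1: (5400/8800)²·65.0²/1048 = 1.51806
  stratum 2: (1200/8800)²·53.9²/279 = 0.193629
  stratum 3: (2200/8800)²·22.1²/472 = 0.0646729
V̂(ȳ_st) = 1.77636

V̂(ȳ_st) ≈ 1.78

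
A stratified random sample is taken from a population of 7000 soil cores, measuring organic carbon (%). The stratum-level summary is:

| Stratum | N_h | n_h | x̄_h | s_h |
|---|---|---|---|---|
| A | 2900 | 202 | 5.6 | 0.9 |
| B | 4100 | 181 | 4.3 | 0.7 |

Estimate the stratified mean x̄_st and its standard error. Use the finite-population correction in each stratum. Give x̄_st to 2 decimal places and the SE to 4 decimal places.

x̄_st ≈ 4.84, SE ≈ 0.0391

x̄_st = Σ W_h x̄_h = (2900·5.6 + 4100·4.3)/7000 = 4.83857
V̂(x̄_st) = Σ W_h² (1 − n_h/N_h) s_h²/n_h, with W_h = N_h/N and N = 7000:
  stratum A: (2900/7000)²·(1 − 202/2900)·0.9²/202 = 0.000640291
  stratum B: (4100/7000)²·(1 − 181/4100)·0.7²/181 = 0.000887729
V̂(x̄_st) = 0.00152802
SE(x̄_st) = √0.00152802 = 0.0390899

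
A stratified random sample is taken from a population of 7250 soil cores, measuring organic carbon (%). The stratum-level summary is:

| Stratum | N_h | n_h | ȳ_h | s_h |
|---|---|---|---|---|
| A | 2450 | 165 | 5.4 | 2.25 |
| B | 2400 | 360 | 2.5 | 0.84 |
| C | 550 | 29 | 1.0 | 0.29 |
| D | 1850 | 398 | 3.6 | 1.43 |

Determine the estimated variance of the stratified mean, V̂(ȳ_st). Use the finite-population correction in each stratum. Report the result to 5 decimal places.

V̂(ȳ_st) ≈ 0.00373

V̂(ȳ_st) = Σ W_h² (1 − n_h/N_h) s_h²/n_h, with W_h = N_h/N and N = 7250:
  stratum A: (2450/7250)²·(1 − 165/2450)·2.25²/165 = 0.00326781
  stratum B: (2400/7250)²·(1 − 360/2400)·0.84²/360 = 0.000182567
  stratum C: (550/7250)²·(1 − 29/550)·0.29²/29 = 1.58097e-05
  stratum D: (1850/7250)²·(1 − 398/1850)·1.43²/398 = 0.000262574
V̂(ȳ_st) = 0.00372876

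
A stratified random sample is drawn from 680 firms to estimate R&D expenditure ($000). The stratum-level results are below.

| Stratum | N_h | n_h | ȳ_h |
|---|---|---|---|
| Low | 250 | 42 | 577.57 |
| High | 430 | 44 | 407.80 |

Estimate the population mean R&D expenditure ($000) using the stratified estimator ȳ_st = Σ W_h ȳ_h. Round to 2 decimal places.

ȳ_st ≈ 470.22

N = Σ N_h = 680. Stratum weights W_h = N_h/N.
ȳ_st = (250·577.57 + 430·407.80) / 680 = 470.2154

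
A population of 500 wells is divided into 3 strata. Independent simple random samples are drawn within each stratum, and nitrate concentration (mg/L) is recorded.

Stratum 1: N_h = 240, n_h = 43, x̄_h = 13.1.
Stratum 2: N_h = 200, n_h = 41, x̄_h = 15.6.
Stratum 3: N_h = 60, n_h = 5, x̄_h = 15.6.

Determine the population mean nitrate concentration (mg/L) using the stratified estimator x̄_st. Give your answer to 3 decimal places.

x̄_st ≈ 14.400

N = Σ N_h = 500. Stratum weights W_h = N_h/N.
x̄_st = (240·13.1 + 200·15.6 + 60·15.6) / 500 = 14.40000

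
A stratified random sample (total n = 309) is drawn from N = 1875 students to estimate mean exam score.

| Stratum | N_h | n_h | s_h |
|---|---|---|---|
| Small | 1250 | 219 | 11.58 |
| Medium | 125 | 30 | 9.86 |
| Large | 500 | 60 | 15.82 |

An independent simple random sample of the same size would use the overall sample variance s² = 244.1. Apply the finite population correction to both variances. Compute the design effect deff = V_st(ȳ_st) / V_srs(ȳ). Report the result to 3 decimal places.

deff ≈ 0.752

V̂(ȳ_st) = Σ W_h² (1 − n_h/N_h) s_h²/n_h, with W_h = N_h/N and N = 1875:
  stratum Small: (1250/1875)²·(1 − 219/1250)·11.58²/219 = 0.22446
  stratum Medium: (125/1875)²·(1 − 30/125)·9.86²/30 = 0.0109462
  stratum Large: (500/1875)²·(1 − 60/500)·15.82²/60 = 0.261025
V_st = 0.496431
V_srs = (1 − 309/1875)·244.1/309 = 0.659781
deff = V_st / V_srs = 0.496431/0.659781 = 0.7524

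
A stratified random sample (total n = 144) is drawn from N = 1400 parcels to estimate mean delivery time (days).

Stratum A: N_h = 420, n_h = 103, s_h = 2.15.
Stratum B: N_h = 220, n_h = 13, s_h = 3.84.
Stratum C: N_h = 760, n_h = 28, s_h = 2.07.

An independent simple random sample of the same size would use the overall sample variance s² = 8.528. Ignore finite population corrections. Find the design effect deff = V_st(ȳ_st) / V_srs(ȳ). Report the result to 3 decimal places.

V̂(ȳ_st) = Σ W_h² s_h²/n_h, with W_h = N_h/N and N = 1400:
  stratum A: (420/1400)²·2.15²/103 = 0.00403908
  stratum B: (220/1400)²·3.84²/13 = 0.0280097
  stratum C: (760/1400)²·2.07²/28 = 0.0450976
V_st = 0.0771464
V_srs = s²/n = 8.528/144 = 0.0592222
deff = V_st / V_srs = 0.0771464/0.0592222 = 1.3027

deff ≈ 1.303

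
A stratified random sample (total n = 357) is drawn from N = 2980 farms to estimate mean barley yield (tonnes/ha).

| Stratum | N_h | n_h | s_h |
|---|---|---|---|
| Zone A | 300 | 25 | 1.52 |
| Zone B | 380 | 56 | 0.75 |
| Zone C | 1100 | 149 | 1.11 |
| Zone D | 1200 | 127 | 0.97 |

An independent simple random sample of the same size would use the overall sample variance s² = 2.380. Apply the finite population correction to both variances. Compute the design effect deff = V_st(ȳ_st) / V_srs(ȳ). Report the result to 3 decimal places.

V̂(ȳ_st) = Σ W_h² (1 − n_h/N_h) s_h²/n_h, with W_h = N_h/N and N = 2980:
  stratum Zone A: (300/2980)²·(1 − 25/300)·1.52²/25 = 0.000858556
  stratum Zone B: (380/2980)²·(1 − 56/380)·0.75²/56 = 0.000139261
  stratum Zone C: (1100/2980)²·(1 − 149/1100)·1.11²/149 = 0.000974093
  stratum Zone D: (1200/2980)²·(1 − 127/1200)·0.97²/127 = 0.00107421
V_st = 0.00304612
V_srs = (1 − 357/2980)·2.380/357 = 0.00586801
deff = V_st / V_srs = 0.00304612/0.00586801 = 0.5191

deff ≈ 0.519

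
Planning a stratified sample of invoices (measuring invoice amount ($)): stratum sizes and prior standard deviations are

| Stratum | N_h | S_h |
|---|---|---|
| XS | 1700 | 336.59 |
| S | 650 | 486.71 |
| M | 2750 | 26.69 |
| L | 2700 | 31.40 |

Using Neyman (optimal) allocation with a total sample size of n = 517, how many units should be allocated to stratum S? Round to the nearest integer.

Neyman allocation: n_h = n · N_h S_h / Σ N_i S_i, with n = 517.
  stratum XS: N_h·S_h = 1700·336.59 = 572203.00
  stratum S: N_h·S_h = 650·486.71 = 316361.50
  stratum M: N_h·S_h = 2750·26.69 = 73397.50
  stratum L: N_h·S_h = 2700·31.40 = 84780.00
Σ N_h S_h = 1046742.00
n for stratum S = 517·316361.50/1046742.00 = 156.255 → 156

156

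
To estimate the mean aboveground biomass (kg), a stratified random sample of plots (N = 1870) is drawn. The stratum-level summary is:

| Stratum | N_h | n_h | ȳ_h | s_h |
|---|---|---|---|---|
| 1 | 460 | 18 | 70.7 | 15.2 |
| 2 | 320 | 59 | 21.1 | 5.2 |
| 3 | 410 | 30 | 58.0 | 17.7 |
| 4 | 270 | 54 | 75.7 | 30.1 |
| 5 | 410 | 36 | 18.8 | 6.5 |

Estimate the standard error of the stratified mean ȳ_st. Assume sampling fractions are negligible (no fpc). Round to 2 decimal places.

SE(ȳ_st) ≈ 1.30

V̂(ȳ_st) = Σ W_h² s_h²/n_h, with W_h = N_h/N and N = 1870:
  stratum 1: (460/1870)²·15.2²/18 = 0.776689
  stratum 2: (320/1870)²·5.2²/59 = 0.0134206
  stratum 3: (410/1870)²·17.7²/30 = 0.502007
  stratum 4: (270/1870)²·30.1²/54 = 0.349771
  stratum 5: (410/1870)²·6.5²/36 = 0.0564168
V̂(ȳ_st) = 1.6983
SE(ȳ_st) = √1.6983 = 1.30319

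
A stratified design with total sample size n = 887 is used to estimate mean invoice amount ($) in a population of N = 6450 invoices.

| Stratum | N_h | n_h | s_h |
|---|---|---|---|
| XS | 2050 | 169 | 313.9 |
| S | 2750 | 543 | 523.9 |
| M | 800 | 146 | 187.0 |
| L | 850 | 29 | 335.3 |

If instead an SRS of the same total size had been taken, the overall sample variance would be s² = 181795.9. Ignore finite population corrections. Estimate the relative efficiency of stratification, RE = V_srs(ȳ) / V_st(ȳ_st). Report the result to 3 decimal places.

V̂(ȳ_st) = Σ W_h² s_h²/n_h, with W_h = N_h/N and N = 6450:
  stratum XS: (2050/6450)²·313.9²/169 = 58.8958
  stratum S: (2750/6450)²·523.9²/543 = 91.8846
  stratum M: (800/6450)²·187.0²/146 = 3.6846
  stratum L: (850/6450)²·335.3²/29 = 67.3267
V_st = 221.792
V_srs = s²/n = 181795.9/887 = 204.956
Relative efficiency = V_srs / V_st = 204.956/221.792 = 0.9241

RE ≈ 0.924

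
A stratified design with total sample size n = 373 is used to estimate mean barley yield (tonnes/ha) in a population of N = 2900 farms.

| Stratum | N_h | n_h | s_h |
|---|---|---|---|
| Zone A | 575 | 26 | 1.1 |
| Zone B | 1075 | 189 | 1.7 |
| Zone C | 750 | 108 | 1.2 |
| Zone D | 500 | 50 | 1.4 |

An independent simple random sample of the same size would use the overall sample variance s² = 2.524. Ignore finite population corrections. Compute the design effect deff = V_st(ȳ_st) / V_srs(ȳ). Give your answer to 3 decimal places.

V̂(ȳ_st) = Σ W_h² s_h²/n_h, with W_h = N_h/N and N = 2900:
  stratum Zone A: (575/2900)²·1.1²/26 = 0.00182958
  stratum Zone B: (1075/2900)²·1.7²/189 = 0.00210115
  stratum Zone C: (750/2900)²·1.2²/108 = 0.000891795
  stratum Zone D: (500/2900)²·1.4²/50 = 0.00116528
V_st = 0.00598781
V_srs = s²/n = 2.524/373 = 0.00676676
deff = V_st / V_srs = 0.00598781/0.00676676 = 0.8849

deff ≈ 0.885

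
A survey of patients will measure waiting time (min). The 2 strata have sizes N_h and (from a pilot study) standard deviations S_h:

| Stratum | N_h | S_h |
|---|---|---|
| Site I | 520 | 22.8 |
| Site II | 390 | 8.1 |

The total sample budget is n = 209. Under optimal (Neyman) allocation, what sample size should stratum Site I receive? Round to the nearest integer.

165

Neyman allocation: n_h = n · N_h S_h / Σ N_i S_i, with n = 209.
  stratum Site I: N_h·S_h = 520·22.8 = 11856.00
  stratum Site II: N_h·S_h = 390·8.1 = 3159.00
Σ N_h S_h = 15015.00
n for stratum Site I = 209·11856.00/15015.00 = 165.029 → 165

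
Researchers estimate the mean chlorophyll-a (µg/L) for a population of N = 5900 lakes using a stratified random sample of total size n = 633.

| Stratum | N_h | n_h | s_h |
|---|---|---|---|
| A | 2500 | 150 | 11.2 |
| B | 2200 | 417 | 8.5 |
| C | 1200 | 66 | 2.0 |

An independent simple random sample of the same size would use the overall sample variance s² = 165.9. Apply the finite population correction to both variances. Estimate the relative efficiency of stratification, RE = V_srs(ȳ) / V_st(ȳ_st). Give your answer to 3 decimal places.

V̂(ȳ_st) = Σ W_h² (1 − n_h/N_h) s_h²/n_h, with W_h = N_h/N and N = 5900:
  stratum A: (2500/5900)²·(1 − 150/2500)·11.2²/150 = 0.14114
  stratum B: (2200/5900)²·(1 − 417/2200)·8.5²/417 = 0.0195241
  stratum C: (1200/5900)²·(1 − 66/1200)·2.0²/66 = 0.00236923
V_st = 0.163033
V_srs = (1 − 633/5900)·165.9/633 = 0.233967
Relative efficiency = V_srs / V_st = 0.233967/0.163033 = 1.4351

RE ≈ 1.435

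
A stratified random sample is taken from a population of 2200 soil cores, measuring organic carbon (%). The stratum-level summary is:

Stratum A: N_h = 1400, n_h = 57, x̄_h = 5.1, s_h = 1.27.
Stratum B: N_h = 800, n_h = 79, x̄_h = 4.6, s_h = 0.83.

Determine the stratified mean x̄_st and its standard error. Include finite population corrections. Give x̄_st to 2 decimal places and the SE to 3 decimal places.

x̄_st = Σ W_h x̄_h = (1400·5.1 + 800·4.6)/2200 = 4.91818
V̂(x̄_st) = Σ W_h² (1 − n_h/N_h) s_h²/n_h, with W_h = N_h/N and N = 2200:
  stratum A: (1400/2200)²·(1 − 57/1400)·1.27²/57 = 0.0109924
  stratum B: (800/2200)²·(1 − 79/800)·0.83²/79 = 0.00103922
V̂(x̄_st) = 0.0120316
SE(x̄_st) = √0.0120316 = 0.109689

x̄_st ≈ 4.92, SE ≈ 0.110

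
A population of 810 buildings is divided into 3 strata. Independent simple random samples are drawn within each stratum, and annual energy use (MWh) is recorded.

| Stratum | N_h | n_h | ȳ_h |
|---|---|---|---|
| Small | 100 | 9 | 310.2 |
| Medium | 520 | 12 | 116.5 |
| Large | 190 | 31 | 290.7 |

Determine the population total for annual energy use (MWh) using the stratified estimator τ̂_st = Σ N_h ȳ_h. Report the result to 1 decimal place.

τ̂_st = Σ N_h ȳ_h = 100·310.2 + 520·116.5 + 190·290.7 = 146833.0

τ̂_st ≈ 146833.0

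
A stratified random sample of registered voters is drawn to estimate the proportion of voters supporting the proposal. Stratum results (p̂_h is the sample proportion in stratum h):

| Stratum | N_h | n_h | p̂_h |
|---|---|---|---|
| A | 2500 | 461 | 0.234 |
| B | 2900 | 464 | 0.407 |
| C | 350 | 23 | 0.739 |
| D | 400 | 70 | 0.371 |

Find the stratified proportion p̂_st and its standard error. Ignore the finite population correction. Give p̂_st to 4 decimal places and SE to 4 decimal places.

N = 6150; stratum weights W_h = N_h/N.
p̂_st = Σ W_h p̂_h = (2500·0.234 + 2900·0.407 + 350·0.739 + 400·0.371)/6150 = 0.35323
V̂(p̂_st) = Σ W_h² p̂_h(1−p̂_h)/(n_h−1):
  stratum A: (2500/6150)²·0.234·0.766/460 = 6.43897e-05
  stratum B: (2900/6150)²·0.407·0.593/463 = 0.000115908
  stratum C: (350/6150)²·0.739·0.261/22 = 2.83954e-05
  stratum D: (400/6150)²·0.371·0.629/69 = 1.43069e-05
V̂(p̂_st) = 0.000223; SE = √V̂ = 0.0149332

p̂_st ≈ 0.3532, SE ≈ 0.0149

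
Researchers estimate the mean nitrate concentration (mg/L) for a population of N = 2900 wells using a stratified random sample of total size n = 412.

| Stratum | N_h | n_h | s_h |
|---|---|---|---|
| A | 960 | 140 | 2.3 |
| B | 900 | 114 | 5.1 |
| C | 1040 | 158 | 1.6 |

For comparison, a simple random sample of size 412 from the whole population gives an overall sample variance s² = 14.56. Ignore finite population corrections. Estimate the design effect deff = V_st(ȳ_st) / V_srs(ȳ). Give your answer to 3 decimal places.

deff ≈ 0.798

V̂(ȳ_st) = Σ W_h² s_h²/n_h, with W_h = N_h/N and N = 2900:
  stratum A: (960/2900)²·2.3²/140 = 0.0041407
  stratum B: (900/2900)²·5.1²/114 = 0.0219748
  stratum C: (1040/2900)²·1.6²/158 = 0.00208379
V_st = 0.0281993
V_srs = s²/n = 14.56/412 = 0.0353398
deff = V_st / V_srs = 0.0281993/0.0353398 = 0.7979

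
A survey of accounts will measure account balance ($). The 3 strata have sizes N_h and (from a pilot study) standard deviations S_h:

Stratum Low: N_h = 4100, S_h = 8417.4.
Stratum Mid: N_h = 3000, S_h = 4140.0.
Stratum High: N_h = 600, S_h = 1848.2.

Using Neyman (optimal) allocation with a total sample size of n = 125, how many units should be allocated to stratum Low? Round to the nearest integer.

Neyman allocation: n_h = n · N_h S_h / Σ N_i S_i, with n = 125.
  stratum Low: N_h·S_h = 4100·8417.4 = 34511340.00
  stratum Mid: N_h·S_h = 3000·4140.0 = 12420000.00
  stratum High: N_h·S_h = 600·1848.2 = 1108920.00
Σ N_h S_h = 48040260.00
n for stratum Low = 125·34511340.00/48040260.00 = 89.798 → 90

90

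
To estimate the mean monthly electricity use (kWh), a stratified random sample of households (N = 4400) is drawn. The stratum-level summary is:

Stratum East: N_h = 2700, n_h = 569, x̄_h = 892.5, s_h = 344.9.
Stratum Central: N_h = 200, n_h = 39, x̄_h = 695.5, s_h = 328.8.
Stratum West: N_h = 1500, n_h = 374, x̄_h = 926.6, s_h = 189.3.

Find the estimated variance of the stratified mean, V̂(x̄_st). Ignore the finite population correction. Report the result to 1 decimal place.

V̂(x̄_st) = Σ W_h² s_h²/n_h, with W_h = N_h/N and N = 4400:
  stratum East: (2700/4400)²·344.9²/569 = 78.722
  stratum Central: (200/4400)²·328.8²/39 = 5.72735
  stratum West: (1500/4400)²·189.3²/374 = 11.1354
V̂(x̄_st) = 95.5848

V̂(x̄_st) ≈ 95.6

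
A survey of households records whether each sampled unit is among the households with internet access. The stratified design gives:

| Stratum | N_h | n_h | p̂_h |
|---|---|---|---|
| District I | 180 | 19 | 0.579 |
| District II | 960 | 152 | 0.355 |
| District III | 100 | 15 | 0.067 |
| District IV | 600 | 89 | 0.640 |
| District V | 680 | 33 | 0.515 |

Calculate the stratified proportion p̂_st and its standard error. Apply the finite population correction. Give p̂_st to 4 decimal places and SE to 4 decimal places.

p̂_st ≈ 0.4706, SE ≈ 0.0303

N = 2520; stratum weights W_h = N_h/N.
p̂_st = Σ W_h p̂_h = (180·0.579 + 960·0.355 + 100·0.067 + 600·0.640 + 680·0.515)/2520 = 0.47060
V̂(p̂_st) = Σ W_h² (1 − n_h/N_h) p̂_h(1−p̂_h)/(n_h−1):
  stratum District I: (180/2520)²·(1 − 19/180)·0.579·0.421/18 = 6.17996e-05
  stratum District II: (960/2520)²·(1 − 152/960)·0.355·0.645/151 = 0.000185222
  stratum District III: (100/2520)²·(1 − 15/100)·0.067·0.933/14 = 5.97649e-06
  stratum District IV: (600/2520)²·(1 − 89/600)·0.640·0.360/88 = 0.000126407
  stratum District V: (680/2520)²·(1 − 33/680)·0.515·0.485/32 = 0.000540768
V̂(p̂_st) = 0.000920173; SE = √V̂ = 0.0303344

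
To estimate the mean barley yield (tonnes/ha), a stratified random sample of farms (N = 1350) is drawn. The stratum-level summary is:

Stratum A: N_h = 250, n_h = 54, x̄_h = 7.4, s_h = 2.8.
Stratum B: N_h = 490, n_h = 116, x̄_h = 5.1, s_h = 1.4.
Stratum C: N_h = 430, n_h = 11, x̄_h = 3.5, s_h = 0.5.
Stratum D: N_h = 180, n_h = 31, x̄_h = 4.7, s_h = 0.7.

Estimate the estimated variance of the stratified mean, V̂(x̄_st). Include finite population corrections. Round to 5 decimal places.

V̂(x̄_st) = Σ W_h² (1 − n_h/N_h) s_h²/n_h, with W_h = N_h/N and N = 1350:
  stratum A: (250/1350)²·(1 − 54/250)·2.8²/54 = 0.00390347
  stratum B: (490/1350)²·(1 − 116/490)·1.4²/116 = 0.00169902
  stratum C: (430/1350)²·(1 − 11/430)·0.5²/11 = 0.00224679
  stratum D: (180/1350)²·(1 − 31/180)·0.7²/31 = 0.000232609
V̂(x̄_st) = 0.00808189

V̂(x̄_st) ≈ 0.00808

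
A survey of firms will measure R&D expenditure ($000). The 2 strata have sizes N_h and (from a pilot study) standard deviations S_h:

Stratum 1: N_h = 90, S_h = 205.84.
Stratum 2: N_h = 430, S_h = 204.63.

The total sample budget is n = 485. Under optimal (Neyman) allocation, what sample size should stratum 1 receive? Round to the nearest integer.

84

Neyman allocation: n_h = n · N_h S_h / Σ N_i S_i, with n = 485.
  stratum 1: N_h·S_h = 90·205.84 = 18525.60
  stratum 2: N_h·S_h = 430·204.63 = 87990.90
Σ N_h S_h = 106516.50
n for stratum 1 = 485·18525.60/106516.50 = 84.352 → 84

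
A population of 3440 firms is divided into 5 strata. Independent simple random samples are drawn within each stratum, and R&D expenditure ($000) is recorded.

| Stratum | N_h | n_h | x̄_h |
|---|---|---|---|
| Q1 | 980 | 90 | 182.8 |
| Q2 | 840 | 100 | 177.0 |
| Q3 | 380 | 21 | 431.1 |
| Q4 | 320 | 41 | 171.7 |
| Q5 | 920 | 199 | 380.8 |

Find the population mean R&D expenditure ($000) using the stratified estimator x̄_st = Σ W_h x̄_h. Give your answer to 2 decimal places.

N = Σ N_h = 3440. Stratum weights W_h = N_h/N.
x̄_st = (980·182.8 + 840·177.0 + 380·431.1 + 320·171.7 + 920·380.8) / 3440 = 260.7331

x̄_st ≈ 260.73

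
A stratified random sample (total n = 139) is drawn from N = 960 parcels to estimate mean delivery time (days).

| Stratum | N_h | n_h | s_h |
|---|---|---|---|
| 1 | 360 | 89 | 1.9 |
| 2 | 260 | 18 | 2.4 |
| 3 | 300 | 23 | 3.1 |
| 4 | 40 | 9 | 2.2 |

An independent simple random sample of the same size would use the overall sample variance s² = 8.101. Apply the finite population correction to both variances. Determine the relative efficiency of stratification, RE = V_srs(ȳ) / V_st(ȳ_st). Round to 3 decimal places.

V̂(ȳ_st) = Σ W_h² (1 − n_h/N_h) s_h²/n_h, with W_h = N_h/N and N = 960:
  stratum 1: (360/960)²·(1 − 89/360)·1.9²/89 = 0.00429385
  stratum 2: (260/960)²·(1 − 18/260)·2.4²/18 = 0.0218472
  stratum 3: (300/960)²·(1 − 23/300)·3.1²/23 = 0.0376751
  stratum 4: (40/960)²·(1 − 9/40)·2.2²/9 = 0.000723573
V_st = 0.0645397
V_srs = (1 − 139/960)·8.101/139 = 0.049842
Relative efficiency = V_srs / V_st = 0.049842/0.0645397 = 0.7723

RE ≈ 0.772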